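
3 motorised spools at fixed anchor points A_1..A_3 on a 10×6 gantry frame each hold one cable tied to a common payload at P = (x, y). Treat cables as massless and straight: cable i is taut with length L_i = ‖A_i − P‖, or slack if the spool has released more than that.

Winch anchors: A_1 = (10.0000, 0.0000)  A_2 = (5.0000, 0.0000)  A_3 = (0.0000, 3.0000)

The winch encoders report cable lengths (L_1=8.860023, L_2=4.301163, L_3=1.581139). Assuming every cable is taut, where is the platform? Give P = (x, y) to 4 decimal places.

each cable: (A_i−P)·(A_i−P) = L_i²; let q_i = ‖A_i‖²−L_i²
q_1 = 100.0000+0.0000−78.5000 = 21.5000
row 1: 10.0000x + 0.0000y = 15.0000  (q_2=6.5000)
row 2: 20.0000x − 6.0000y = 15.0000  (q_3=6.5000)
Cramer on rows 1–2 → x = 1.5000, y = 2.5000

(1.5000, 2.5000)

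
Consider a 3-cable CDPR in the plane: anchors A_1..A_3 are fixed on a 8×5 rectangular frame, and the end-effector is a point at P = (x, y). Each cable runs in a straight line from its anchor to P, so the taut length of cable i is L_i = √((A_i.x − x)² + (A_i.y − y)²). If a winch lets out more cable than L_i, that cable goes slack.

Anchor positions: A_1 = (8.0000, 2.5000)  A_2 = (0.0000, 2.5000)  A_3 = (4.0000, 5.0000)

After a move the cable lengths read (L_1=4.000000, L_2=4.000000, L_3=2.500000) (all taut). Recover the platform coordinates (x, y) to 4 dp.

(4.0000, 2.5000)

each cable: (A_i−P)·(A_i−P) = L_i²; let q_i = ‖A_i‖²−L_i²
q_1 = 64.0000+6.2500−16.0000 = 54.2500
row 1: 16.0000x + 0.0000y = 64.0000  (q_2=-9.7500)
row 2: 8.0000x − 5.0000y = 19.5000  (q_3=34.7500)
Cramer on rows 1–2 → x = 4.0000, y = 2.5000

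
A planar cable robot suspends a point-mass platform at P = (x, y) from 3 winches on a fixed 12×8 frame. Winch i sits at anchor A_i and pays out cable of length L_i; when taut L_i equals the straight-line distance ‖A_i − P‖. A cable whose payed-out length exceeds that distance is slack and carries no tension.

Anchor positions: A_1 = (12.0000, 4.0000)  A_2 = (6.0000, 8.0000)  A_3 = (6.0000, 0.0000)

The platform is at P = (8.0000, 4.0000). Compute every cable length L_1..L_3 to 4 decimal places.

(4.0000, 4.4721, 4.4721)

cable 1: Δx=4.0000, Δy=0.0000; L_1 = √(Δx²+Δy²) = 4.0000
cable 2: Δx=-2.0000, Δy=4.0000; L_2 = √(Δx²+Δy²) = 4.4721
cable 3: Δx=-2.0000, Δy=-4.0000; L_3 = √(Δx²+Δy²) = 4.4721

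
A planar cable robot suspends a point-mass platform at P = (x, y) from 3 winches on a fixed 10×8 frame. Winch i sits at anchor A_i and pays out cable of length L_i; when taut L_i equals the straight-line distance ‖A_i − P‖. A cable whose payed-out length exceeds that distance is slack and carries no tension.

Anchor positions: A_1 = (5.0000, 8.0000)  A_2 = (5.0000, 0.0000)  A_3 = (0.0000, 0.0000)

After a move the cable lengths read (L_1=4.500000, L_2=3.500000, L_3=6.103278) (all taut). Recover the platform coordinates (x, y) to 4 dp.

each cable: (A_i−P)·(A_i−P) = L_i²; let k_i = ‖A_i‖²−L_i²
k_1 = 25.0000+64.0000−20.2500 = 68.7500
row 1: 0.0000x + 16.0000y = 56.0000  (k_2=12.7500)
row 2: 10.0000x + 16.0000y = 106.0000  (k_3=-37.2500)
Cramer on rows 1–2 → x = 5.0000, y = 3.5000

(5.0000, 3.5000)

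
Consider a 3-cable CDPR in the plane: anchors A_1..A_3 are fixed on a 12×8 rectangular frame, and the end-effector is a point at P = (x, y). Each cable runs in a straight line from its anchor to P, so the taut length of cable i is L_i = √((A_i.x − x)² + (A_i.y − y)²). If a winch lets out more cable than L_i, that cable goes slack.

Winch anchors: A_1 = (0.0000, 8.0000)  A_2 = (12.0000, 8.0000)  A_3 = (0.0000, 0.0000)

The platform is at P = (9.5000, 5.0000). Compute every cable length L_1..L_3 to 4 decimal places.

(9.9624, 3.9051, 10.7355)

L_1 = √((0.0000−9.5000)² + (8.0000−5.0000)²) = 9.9624
L_2 = √((12.0000−9.5000)² + (8.0000−5.0000)²) = 3.9051
L_3 = √((0.0000−9.5000)² + (0.0000−5.0000)²) = 10.7355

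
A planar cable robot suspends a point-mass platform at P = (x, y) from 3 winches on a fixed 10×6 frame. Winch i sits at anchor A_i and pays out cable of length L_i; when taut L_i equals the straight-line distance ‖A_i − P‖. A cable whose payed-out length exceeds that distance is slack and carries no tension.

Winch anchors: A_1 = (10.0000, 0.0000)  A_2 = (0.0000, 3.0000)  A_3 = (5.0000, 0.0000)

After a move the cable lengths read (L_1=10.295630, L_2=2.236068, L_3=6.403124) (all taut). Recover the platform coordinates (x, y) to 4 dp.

expand ‖A_i−P‖²=L_i² and subtract eq 1 (q_i ≔ ‖A_i‖²−L_i²)
q_1 = 100.0000+0.0000−106.0000 = -6.0000
eq1−eq2 → [20.0000  -6.0000]·P = -10.0000
eq1−eq3 → [10.0000  0.0000]·P = 10.0000
2×2 solve → P = (1.0000, 5.0000)

(1.0000, 5.0000)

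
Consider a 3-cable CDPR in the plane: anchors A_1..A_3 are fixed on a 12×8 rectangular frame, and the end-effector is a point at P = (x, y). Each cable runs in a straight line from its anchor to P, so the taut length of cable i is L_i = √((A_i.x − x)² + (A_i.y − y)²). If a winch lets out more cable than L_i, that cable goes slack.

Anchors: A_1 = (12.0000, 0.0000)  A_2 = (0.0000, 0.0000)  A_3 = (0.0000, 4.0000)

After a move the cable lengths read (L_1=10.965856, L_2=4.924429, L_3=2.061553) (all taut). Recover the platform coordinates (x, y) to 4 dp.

circle eqns → linear via eq_j − eq_1; set k_j = A_j·A_j − L_j²
k_1 = 144.0000+0.0000−120.2500 = 23.7500
24.0000·x + 0.0000·y = k_1−k_2 = 48.0000
24.0000·x − 8.0000·y = k_1−k_3 = 12.0000
solve first two rows → x=2.0000, y=4.5000

(2.0000, 4.5000)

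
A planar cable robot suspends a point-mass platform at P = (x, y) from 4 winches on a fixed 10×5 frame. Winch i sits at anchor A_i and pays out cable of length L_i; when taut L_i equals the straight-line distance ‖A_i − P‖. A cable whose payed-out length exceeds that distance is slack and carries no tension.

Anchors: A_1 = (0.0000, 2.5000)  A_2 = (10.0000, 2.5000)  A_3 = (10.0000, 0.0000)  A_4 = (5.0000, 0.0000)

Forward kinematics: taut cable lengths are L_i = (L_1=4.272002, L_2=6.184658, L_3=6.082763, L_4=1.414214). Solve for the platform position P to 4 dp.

(4.0000, 1.0000)

expand ‖A_i−P‖²=L_i² and subtract eq 1 (q_i ≔ ‖A_i‖²−L_i²)
q_1 = 0.0000+6.2500−18.2500 = -12.0000
eq1−eq2 → [-20.0000  0.0000]·P = -80.0000
eq1−eq3 → [-20.0000  5.0000]·P = -75.0000
eq1−eq4 → [-10.0000  5.0000]·P = -35.0000
2×2 solve → P = (4.0000, 1.0000)
check cable 4: ‖A_4−P‖² = 2.0000 ≈ L_4² = 2.0000 ✓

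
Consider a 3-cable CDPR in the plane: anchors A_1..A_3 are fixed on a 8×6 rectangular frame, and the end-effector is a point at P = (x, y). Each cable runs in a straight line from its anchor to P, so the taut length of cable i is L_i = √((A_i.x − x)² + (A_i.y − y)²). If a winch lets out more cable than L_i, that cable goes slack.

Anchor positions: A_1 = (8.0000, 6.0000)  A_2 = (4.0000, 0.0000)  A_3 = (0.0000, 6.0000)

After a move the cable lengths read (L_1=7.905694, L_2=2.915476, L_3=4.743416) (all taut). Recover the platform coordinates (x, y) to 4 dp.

each cable: (A_i−P)·(A_i−P) = L_i²; let q_i = ‖A_i‖²−L_i²
q_1 = 64.0000+36.0000−62.5000 = 37.5000
row 1: 8.0000x + 12.0000y = 30.0000  (q_2=7.5000)
row 2: 16.0000x + 0.0000y = 24.0000  (q_3=13.5000)
Cramer on rows 1–2 → x = 1.5000, y = 1.5000

(1.5000, 1.5000)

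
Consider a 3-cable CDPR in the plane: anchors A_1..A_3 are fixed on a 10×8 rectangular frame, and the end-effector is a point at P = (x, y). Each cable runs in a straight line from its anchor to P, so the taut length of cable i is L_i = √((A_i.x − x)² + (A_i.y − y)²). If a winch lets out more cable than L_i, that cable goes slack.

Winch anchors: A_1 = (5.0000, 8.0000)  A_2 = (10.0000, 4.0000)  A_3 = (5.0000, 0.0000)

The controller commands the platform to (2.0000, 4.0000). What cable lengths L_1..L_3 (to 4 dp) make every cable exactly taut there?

(5.0000, 8.0000, 5.0000)

L_1 = √((5.0000−2.0000)² + (8.0000−4.0000)²) = 5.0000
L_2 = √((10.0000−2.0000)² + (4.0000−4.0000)²) = 8.0000
L_3 = √((5.0000−2.0000)² + (0.0000−4.0000)²) = 5.0000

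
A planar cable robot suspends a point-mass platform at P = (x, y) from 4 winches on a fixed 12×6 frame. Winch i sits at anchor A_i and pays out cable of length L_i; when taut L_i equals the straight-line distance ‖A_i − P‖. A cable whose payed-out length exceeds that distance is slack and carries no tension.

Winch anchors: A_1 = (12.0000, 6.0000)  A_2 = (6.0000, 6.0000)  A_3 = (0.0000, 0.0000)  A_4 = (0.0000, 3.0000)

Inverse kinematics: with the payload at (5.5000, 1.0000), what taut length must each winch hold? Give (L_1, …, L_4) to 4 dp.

(8.2006, 5.0249, 5.5902, 5.8523)

cable 1: Δx=6.5000, Δy=5.0000; L_1 = √(Δx²+Δy²) = 8.2006
cable 2: Δx=0.5000, Δy=5.0000; L_2 = √(Δx²+Δy²) = 5.0249
cable 3: Δx=-5.5000, Δy=-1.0000; L_3 = √(Δx²+Δy²) = 5.5902
cable 4: Δx=-5.5000, Δy=2.0000; L_4 = √(Δx²+Δy²) = 5.8523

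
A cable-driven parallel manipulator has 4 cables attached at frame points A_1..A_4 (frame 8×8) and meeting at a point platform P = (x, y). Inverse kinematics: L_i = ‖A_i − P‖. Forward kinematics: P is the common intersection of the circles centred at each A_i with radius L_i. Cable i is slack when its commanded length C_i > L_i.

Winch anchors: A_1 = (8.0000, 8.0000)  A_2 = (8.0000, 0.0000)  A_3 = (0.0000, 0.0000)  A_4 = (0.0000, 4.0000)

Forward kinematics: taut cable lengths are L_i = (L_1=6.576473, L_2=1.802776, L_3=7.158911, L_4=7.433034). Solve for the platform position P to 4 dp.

(7.0000, 1.5000)

each cable: (A_i−P)·(A_i−P) = L_i²; let c_i = ‖A_i‖²−L_i²
c_1 = 64.0000+64.0000−43.2500 = 84.7500
row 1: 0.0000x + 16.0000y = 24.0000  (c_2=60.7500)
row 2: 16.0000x + 16.0000y = 136.0000  (c_3=-51.2500)
row 3: 16.0000x + 8.0000y = 124.0000  (c_4=-39.2500)
Cramer on rows 1–2 → x = 7.0000, y = 1.5000
check cable 4: ‖A_4−P‖² = 55.2500 ≈ L_4² = 55.2500 ✓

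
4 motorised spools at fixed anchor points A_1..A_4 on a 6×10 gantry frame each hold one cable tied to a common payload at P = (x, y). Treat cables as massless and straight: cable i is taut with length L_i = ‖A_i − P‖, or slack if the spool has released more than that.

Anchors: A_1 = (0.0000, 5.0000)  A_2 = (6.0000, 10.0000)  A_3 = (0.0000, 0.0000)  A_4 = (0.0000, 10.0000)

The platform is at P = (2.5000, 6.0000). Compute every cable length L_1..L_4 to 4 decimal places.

L_1 = √((0.0000−2.5000)² + (5.0000−6.0000)²) = 2.6926
L_2 = √((6.0000−2.5000)² + (10.0000−6.0000)²) = 5.3151
L_3 = √((0.0000−2.5000)² + (0.0000−6.0000)²) = 6.5000
L_4 = √((0.0000−2.5000)² + (10.0000−6.0000)²) = 4.7170

(2.6926, 5.3151, 6.5000, 4.7170)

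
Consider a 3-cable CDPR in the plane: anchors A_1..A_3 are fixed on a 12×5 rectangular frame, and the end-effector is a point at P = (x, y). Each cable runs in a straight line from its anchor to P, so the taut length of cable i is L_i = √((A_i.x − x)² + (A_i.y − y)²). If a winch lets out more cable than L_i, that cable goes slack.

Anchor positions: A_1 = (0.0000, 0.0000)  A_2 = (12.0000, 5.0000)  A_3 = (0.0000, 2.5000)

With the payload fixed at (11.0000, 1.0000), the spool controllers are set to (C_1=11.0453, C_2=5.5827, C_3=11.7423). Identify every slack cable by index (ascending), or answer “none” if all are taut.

2, 3

cable 1: √((-11.0000)²+(-1.0000)²)=11.0454, C_1=11.0453: taut
cable 2: √((1.0000)²+(4.0000)²)=4.1231, C_2=5.5827: slack
cable 3: √((-11.0000)²+(1.5000)²)=11.1018, C_3=11.7423: slack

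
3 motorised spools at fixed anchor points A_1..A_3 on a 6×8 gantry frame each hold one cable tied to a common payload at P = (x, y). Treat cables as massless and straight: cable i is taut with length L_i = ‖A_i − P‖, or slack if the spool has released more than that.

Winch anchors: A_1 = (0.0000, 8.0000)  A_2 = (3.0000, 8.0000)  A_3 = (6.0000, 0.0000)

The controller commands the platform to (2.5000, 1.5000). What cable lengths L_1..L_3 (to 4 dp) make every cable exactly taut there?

(6.9642, 6.5192, 3.8079)

cable 1: Δx=-2.5000, Δy=6.5000; L_1 = √(Δx²+Δy²) = 6.9642
cable 2: Δx=0.5000, Δy=6.5000; L_2 = √(Δx²+Δy²) = 6.5192
cable 3: Δx=3.5000, Δy=-1.5000; L_3 = √(Δx²+Δy²) = 3.8079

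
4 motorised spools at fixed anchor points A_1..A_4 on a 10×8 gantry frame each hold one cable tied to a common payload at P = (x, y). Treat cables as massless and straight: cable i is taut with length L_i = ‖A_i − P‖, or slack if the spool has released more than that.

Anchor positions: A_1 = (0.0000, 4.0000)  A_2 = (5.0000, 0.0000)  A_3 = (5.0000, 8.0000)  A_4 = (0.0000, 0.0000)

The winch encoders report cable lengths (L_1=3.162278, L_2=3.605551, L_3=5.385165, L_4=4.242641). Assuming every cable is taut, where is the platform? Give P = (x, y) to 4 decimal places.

(3.0000, 3.0000)

circle eqns → linear via eq_j − eq_1; set k_j = A_j·A_j − L_j²
k_1 = 0.0000+16.0000−10.0000 = 6.0000
-10.0000·x + 8.0000·y = k_1−k_2 = -6.0000
-10.0000·x − 8.0000·y = k_1−k_3 = -54.0000
0.0000·x + 8.0000·y = k_1−k_4 = 24.0000
solve first two rows → x=3.0000, y=3.0000
check cable 4: ‖A_4−P‖² = 18.0000 ≈ L_4² = 18.0000 ✓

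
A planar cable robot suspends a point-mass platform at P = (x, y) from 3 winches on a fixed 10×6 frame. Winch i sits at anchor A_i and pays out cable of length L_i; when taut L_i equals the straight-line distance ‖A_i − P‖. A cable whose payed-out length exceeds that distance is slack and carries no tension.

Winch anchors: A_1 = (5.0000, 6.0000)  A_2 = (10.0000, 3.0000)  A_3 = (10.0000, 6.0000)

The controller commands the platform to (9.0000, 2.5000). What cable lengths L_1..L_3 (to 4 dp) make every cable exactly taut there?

L_1: Δ = A_1−P = (-4.0000, 3.5000) → ‖Δ‖ = √28.2500 = 5.3151
L_2: Δ = A_2−P = (1.0000, 0.5000) → ‖Δ‖ = √1.2500 = 1.1180
L_3: Δ = A_3−P = (1.0000, 3.5000) → ‖Δ‖ = √13.2500 = 3.6401

(5.3151, 1.1180, 3.6401)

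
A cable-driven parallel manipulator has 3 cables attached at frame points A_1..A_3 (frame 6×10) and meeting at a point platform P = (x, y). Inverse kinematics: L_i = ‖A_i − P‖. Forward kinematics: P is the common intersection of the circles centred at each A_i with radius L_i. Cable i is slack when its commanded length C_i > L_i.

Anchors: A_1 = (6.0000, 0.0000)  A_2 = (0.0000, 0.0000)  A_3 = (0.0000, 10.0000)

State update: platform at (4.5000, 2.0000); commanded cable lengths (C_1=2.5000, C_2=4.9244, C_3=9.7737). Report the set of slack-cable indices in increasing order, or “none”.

3

i=1: geometric 2.5000 vs commanded 2.5000 ⇒ taut
i=2: geometric 4.9244 vs commanded 4.9244 ⇒ taut
i=3: geometric 9.1788 vs commanded 9.7737 ⇒ slack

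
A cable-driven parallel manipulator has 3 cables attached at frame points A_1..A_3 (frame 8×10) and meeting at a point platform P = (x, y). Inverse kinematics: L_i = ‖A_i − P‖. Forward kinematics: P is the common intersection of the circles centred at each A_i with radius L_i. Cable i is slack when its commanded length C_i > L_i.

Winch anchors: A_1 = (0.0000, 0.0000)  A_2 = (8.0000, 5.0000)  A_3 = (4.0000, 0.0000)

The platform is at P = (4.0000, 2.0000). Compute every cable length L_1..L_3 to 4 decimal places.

(4.4721, 5.0000, 2.0000)

L_1 = √((0.0000−4.0000)² + (0.0000−2.0000)²) = 4.4721
L_2 = √((8.0000−4.0000)² + (5.0000−2.0000)²) = 5.0000
L_3 = √((4.0000−4.0000)² + (0.0000−2.0000)²) = 2.0000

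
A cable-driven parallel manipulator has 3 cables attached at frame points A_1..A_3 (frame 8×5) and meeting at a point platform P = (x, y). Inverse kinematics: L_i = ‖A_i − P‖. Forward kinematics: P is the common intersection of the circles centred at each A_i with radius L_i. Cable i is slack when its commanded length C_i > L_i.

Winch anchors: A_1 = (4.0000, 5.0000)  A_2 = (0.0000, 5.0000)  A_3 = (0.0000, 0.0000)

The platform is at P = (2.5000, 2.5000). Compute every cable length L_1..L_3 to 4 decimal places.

(2.9155, 3.5355, 3.5355)

cable 1: Δx=1.5000, Δy=2.5000; L_1 = √(Δx²+Δy²) = 2.9155
cable 2: Δx=-2.5000, Δy=2.5000; L_2 = √(Δx²+Δy²) = 3.5355
cable 3: Δx=-2.5000, Δy=-2.5000; L_3 = √(Δx²+Δy²) = 3.5355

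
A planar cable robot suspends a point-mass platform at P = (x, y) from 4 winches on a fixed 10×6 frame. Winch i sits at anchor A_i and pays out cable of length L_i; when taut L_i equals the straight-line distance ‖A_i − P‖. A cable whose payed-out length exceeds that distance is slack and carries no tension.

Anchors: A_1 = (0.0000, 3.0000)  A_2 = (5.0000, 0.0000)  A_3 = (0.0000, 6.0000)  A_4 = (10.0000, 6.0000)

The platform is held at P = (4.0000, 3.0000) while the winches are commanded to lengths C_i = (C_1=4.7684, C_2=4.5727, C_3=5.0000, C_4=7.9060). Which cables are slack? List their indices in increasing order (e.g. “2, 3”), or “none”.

1, 2, 4

i=1: geometric 4.0000 vs commanded 4.7684 ⇒ slack
i=2: geometric 3.1623 vs commanded 4.5727 ⇒ slack
i=3: geometric 5.0000 vs commanded 5.0000 ⇒ taut
i=4: geometric 6.7082 vs commanded 7.9060 ⇒ slack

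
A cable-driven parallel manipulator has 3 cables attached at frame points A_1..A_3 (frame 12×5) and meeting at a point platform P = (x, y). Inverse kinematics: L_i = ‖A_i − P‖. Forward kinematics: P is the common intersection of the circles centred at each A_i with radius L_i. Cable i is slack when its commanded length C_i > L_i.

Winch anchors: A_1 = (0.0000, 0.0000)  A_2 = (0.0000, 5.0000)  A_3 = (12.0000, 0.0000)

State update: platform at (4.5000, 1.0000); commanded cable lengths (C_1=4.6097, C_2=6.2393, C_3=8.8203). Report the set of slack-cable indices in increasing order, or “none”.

cable 1: L_1 = ‖A_1−P‖ = 4.6098;  C_1 = 4.6097 → taut
cable 2: L_2 = ‖A_2−P‖ = 6.0208;  C_2 = 6.2393 → slack
cable 3: L_3 = ‖A_3−P‖ = 7.5664;  C_3 = 8.8203 → slack

2, 3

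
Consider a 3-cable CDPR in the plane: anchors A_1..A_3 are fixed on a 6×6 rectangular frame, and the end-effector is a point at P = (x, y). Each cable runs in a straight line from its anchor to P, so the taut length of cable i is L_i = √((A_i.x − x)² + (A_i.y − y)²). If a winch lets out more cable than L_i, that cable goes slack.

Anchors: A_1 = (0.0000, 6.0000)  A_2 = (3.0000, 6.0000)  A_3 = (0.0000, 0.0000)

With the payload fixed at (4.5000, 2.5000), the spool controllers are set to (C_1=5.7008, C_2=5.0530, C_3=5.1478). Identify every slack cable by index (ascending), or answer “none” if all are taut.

cable 1: L_1 = ‖A_1−P‖ = 5.7009;  C_1 = 5.7008 → taut
cable 2: L_2 = ‖A_2−P‖ = 3.8079;  C_2 = 5.0530 → slack
cable 3: L_3 = ‖A_3−P‖ = 5.1478;  C_3 = 5.1478 → taut

2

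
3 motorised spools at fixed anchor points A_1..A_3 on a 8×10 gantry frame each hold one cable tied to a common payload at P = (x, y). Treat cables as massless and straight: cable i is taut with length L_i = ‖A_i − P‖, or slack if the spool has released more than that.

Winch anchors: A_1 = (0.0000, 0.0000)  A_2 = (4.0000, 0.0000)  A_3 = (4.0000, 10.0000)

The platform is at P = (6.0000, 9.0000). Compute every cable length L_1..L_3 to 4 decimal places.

L_1 = √((0.0000−6.0000)² + (0.0000−9.0000)²) = 10.8167
L_2 = √((4.0000−6.0000)² + (0.0000−9.0000)²) = 9.2195
L_3 = √((4.0000−6.0000)² + (10.0000−9.0000)²) = 2.2361

(10.8167, 9.2195, 2.2361)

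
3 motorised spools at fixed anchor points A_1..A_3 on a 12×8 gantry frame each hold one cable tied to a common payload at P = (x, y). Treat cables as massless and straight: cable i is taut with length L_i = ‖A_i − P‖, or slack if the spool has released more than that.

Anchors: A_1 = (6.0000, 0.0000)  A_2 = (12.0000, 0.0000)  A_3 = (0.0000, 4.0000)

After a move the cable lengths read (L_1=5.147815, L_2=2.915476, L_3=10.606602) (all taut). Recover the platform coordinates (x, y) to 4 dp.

expand ‖A_i−P‖²=L_i² and subtract eq 1 (k_i ≔ ‖A_i‖²−L_i²)
k_1 = 36.0000+0.0000−26.5000 = 9.5000
eq1−eq2 → [-12.0000  0.0000]·P = -126.0000
eq1−eq3 → [12.0000  -8.0000]·P = 106.0000
2×2 solve → P = (10.5000, 2.5000)

(10.5000, 2.5000)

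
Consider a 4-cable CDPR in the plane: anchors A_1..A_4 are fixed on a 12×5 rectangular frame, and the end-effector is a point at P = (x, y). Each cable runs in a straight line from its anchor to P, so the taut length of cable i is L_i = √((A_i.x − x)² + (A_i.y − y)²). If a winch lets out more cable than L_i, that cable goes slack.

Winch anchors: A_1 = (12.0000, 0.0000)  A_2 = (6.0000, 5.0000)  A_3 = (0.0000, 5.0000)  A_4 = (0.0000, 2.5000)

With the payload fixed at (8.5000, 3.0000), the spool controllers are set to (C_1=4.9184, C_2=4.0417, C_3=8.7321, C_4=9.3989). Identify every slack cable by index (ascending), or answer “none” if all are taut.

1, 2, 4

i=1: geometric 4.6098 vs commanded 4.9184 ⇒ slack
i=2: geometric 3.2016 vs commanded 4.0417 ⇒ slack
i=3: geometric 8.7321 vs commanded 8.7321 ⇒ taut
i=4: geometric 8.5147 vs commanded 9.3989 ⇒ slack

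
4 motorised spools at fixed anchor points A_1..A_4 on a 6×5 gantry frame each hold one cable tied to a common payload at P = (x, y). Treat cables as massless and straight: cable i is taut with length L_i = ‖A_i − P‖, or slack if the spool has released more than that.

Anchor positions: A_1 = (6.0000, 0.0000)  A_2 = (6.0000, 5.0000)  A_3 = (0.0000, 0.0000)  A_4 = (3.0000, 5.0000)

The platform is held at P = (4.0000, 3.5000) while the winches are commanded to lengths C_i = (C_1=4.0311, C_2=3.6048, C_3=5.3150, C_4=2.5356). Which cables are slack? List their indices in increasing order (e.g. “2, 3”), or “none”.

i=1: geometric 4.0311 vs commanded 4.0311 ⇒ taut
i=2: geometric 2.5000 vs commanded 3.6048 ⇒ slack
i=3: geometric 5.3151 vs commanded 5.3150 ⇒ taut
i=4: geometric 1.8028 vs commanded 2.5356 ⇒ slack

2, 4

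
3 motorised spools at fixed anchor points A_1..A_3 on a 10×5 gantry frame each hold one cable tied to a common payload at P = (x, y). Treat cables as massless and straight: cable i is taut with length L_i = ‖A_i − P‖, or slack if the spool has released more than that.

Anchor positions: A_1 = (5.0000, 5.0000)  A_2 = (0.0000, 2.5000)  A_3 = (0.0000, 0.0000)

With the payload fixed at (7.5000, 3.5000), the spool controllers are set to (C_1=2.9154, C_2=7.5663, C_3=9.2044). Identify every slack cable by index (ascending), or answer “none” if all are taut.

3

cable 1: L_1 = ‖A_1−P‖ = 2.9155;  C_1 = 2.9154 → taut
cable 2: L_2 = ‖A_2−P‖ = 7.5664;  C_2 = 7.5663 → taut
cable 3: L_3 = ‖A_3−P‖ = 8.2765;  C_3 = 9.2044 → slack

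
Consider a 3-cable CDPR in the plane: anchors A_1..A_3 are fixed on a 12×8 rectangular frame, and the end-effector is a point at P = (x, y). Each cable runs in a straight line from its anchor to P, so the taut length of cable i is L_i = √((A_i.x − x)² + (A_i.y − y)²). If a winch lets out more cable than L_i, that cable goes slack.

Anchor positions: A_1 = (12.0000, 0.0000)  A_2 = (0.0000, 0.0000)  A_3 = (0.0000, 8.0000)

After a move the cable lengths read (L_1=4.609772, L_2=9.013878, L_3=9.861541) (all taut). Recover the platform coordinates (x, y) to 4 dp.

each cable: (A_i−P)·(A_i−P) = L_i²; let k_i = ‖A_i‖²−L_i²
k_1 = 144.0000+0.0000−21.2500 = 122.7500
row 1: 24.0000x + 0.0000y = 204.0000  (k_2=-81.2500)
row 2: 24.0000x − 16.0000y = 156.0000  (k_3=-33.2500)
Cramer on rows 1–2 → x = 8.5000, y = 3.0000

(8.5000, 3.0000)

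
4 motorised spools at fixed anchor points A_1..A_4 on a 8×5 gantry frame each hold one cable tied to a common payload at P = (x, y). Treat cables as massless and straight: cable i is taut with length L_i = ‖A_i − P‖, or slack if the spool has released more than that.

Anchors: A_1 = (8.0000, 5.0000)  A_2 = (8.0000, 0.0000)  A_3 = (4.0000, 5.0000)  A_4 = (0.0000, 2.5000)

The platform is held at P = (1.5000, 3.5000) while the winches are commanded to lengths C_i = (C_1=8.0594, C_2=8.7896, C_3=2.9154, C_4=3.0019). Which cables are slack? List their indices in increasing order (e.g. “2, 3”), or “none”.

1, 2, 4

cable 1: √((6.5000)²+(1.5000)²)=6.6708, C_1=8.0594: slack
cable 2: √((6.5000)²+(-3.5000)²)=7.3824, C_2=8.7896: slack
cable 3: √((2.5000)²+(1.5000)²)=2.9155, C_3=2.9154: taut
cable 4: √((-1.5000)²+(-1.0000)²)=1.8028, C_4=3.0019: slack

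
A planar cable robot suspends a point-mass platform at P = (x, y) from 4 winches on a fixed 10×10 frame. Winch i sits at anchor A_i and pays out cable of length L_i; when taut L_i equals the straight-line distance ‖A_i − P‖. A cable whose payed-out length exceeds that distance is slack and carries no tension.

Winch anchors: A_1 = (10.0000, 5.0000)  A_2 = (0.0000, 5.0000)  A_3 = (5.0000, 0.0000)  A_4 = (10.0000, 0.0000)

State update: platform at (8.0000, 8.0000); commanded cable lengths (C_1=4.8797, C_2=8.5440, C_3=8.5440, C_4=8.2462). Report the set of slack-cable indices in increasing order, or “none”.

1

cable 1: √((2.0000)²+(-3.0000)²)=3.6056, C_1=4.8797: slack
cable 2: √((-8.0000)²+(-3.0000)²)=8.5440, C_2=8.5440: taut
cable 3: √((-3.0000)²+(-8.0000)²)=8.5440, C_3=8.5440: taut
cable 4: √((2.0000)²+(-8.0000)²)=8.2462, C_4=8.2462: taut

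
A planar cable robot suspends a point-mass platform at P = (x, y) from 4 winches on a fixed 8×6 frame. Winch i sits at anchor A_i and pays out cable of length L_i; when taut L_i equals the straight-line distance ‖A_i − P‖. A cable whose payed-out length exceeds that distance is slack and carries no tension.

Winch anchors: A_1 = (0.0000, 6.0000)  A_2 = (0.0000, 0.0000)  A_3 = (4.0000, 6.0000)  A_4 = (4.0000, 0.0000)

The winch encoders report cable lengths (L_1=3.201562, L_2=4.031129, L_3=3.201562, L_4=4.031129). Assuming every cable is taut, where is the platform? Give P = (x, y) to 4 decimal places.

(2.0000, 3.5000)

circle eqns → linear via eq_j − eq_1; set q_j = A_j·A_j − L_j²
q_1 = 0.0000+36.0000−10.2500 = 25.7500
0.0000·x + 12.0000·y = q_1−q_2 = 42.0000
-8.0000·x + 0.0000·y = q_1−q_3 = -16.0000
-8.0000·x + 12.0000·y = q_1−q_4 = 26.0000
solve first two rows → x=2.0000, y=3.5000
check cable 4: ‖A_4−P‖² = 16.2500 ≈ L_4² = 16.2500 ✓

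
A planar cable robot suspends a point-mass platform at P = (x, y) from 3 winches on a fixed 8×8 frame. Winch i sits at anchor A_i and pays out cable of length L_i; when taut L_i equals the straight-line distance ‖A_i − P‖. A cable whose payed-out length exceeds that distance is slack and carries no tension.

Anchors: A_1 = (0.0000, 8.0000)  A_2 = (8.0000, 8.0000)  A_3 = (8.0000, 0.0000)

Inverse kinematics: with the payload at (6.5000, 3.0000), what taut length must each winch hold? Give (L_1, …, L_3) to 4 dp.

L_1: Δ = A_1−P = (-6.5000, 5.0000) → ‖Δ‖ = √67.2500 = 8.2006
L_2: Δ = A_2−P = (1.5000, 5.0000) → ‖Δ‖ = √27.2500 = 5.2202
L_3: Δ = A_3−P = (1.5000, -3.0000) → ‖Δ‖ = √11.2500 = 3.3541

(8.2006, 5.2202, 3.3541)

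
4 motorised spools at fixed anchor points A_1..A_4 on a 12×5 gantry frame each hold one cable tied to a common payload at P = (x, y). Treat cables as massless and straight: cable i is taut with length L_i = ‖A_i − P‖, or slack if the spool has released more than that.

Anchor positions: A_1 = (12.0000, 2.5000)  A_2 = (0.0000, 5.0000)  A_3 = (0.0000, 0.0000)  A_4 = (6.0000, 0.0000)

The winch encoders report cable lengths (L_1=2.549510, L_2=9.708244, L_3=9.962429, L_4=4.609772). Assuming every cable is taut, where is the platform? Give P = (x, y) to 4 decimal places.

(9.5000, 3.0000)

each cable: (A_i−P)·(A_i−P) = L_i²; let k_i = ‖A_i‖²−L_i²
k_1 = 144.0000+6.2500−6.5000 = 143.7500
row 1: 24.0000x − 5.0000y = 213.0000  (k_2=-69.2500)
row 2: 24.0000x + 5.0000y = 243.0000  (k_3=-99.2500)
row 3: 12.0000x + 5.0000y = 129.0000  (k_4=14.7500)
Cramer on rows 1–2 → x = 9.5000, y = 3.0000
check cable 4: ‖A_4−P‖² = 21.2500 ≈ L_4² = 21.2500 ✓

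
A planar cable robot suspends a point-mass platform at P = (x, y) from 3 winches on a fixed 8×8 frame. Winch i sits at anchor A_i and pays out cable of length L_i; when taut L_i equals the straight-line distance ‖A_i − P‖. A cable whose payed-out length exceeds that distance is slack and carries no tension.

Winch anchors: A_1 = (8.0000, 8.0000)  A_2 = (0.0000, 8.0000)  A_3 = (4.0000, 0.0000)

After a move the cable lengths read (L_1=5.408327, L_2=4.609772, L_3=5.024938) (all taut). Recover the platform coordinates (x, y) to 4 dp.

expand ‖A_i−P‖²=L_i² and subtract eq 1 (q_i ≔ ‖A_i‖²−L_i²)
q_1 = 64.0000+64.0000−29.2500 = 98.7500
eq1−eq2 → [16.0000  0.0000]·P = 56.0000
eq1−eq3 → [8.0000  16.0000]·P = 108.0000
2×2 solve → P = (3.5000, 5.0000)

(3.5000, 5.0000)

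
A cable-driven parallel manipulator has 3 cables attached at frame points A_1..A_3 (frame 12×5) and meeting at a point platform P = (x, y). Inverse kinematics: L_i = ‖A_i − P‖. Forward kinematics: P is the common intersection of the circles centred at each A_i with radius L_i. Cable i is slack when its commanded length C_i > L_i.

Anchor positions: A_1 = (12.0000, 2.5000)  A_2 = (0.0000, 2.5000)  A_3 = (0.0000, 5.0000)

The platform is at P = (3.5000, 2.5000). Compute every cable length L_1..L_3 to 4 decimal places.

L_1 = √((12.0000−3.5000)² + (2.5000−2.5000)²) = 8.5000
L_2 = √((0.0000−3.5000)² + (2.5000−2.5000)²) = 3.5000
L_3 = √((0.0000−3.5000)² + (5.0000−2.5000)²) = 4.3012

(8.5000, 3.5000, 4.3012)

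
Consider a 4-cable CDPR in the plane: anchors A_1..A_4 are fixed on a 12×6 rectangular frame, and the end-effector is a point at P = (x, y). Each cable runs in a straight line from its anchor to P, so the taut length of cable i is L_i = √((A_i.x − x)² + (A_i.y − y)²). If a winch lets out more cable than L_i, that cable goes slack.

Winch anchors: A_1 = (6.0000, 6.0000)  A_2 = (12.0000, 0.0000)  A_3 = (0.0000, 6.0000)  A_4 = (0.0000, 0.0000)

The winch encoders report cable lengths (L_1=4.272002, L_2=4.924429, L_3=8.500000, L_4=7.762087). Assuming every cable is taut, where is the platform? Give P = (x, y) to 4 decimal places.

(7.5000, 2.0000)

circle eqns → linear via eq_j − eq_1; set k_j = A_j·A_j − L_j²
k_1 = 36.0000+36.0000−18.2500 = 53.7500
-12.0000·x + 12.0000·y = k_1−k_2 = -66.0000
12.0000·x + 0.0000·y = k_1−k_3 = 90.0000
12.0000·x + 12.0000·y = k_1−k_4 = 114.0000
solve first two rows → x=7.5000, y=2.0000
check cable 4: ‖A_4−P‖² = 60.2500 ≈ L_4² = 60.2500 ✓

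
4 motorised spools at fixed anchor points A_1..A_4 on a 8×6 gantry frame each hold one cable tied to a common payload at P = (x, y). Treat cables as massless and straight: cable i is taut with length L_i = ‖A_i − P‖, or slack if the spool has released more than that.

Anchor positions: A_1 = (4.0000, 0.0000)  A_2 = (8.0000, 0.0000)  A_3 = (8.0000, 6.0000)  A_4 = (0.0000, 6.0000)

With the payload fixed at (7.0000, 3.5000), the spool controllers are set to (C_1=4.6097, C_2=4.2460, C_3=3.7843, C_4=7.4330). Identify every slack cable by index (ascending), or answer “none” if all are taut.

cable 1: √((-3.0000)²+(-3.5000)²)=4.6098, C_1=4.6097: taut
cable 2: √((1.0000)²+(-3.5000)²)=3.6401, C_2=4.2460: slack
cable 3: √((1.0000)²+(2.5000)²)=2.6926, C_3=3.7843: slack
cable 4: √((-7.0000)²+(2.5000)²)=7.4330, C_4=7.4330: taut

2, 3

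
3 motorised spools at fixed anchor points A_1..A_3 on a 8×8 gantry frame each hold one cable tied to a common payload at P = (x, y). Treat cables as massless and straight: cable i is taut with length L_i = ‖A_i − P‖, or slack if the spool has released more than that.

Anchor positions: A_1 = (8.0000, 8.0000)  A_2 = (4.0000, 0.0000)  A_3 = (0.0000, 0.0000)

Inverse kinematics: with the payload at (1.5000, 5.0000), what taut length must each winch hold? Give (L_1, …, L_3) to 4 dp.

(7.1589, 5.5902, 5.2202)

L_1 = √((8.0000−1.5000)² + (8.0000−5.0000)²) = 7.1589
L_2 = √((4.0000−1.5000)² + (0.0000−5.0000)²) = 5.5902
L_3 = √((0.0000−1.5000)² + (0.0000−5.0000)²) = 5.2202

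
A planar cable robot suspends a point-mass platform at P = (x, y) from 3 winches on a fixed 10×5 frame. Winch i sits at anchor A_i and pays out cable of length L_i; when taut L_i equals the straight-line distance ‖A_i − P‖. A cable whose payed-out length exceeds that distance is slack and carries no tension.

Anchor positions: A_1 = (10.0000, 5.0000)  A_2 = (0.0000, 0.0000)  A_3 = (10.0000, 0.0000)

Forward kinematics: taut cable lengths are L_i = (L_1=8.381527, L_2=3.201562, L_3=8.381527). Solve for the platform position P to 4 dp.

(2.0000, 2.5000)

expand ‖A_i−P‖²=L_i² and subtract eq 1 (q_i ≔ ‖A_i‖²−L_i²)
q_1 = 100.0000+25.0000−70.2500 = 54.7500
eq1−eq2 → [20.0000  10.0000]·P = 65.0000
eq1−eq3 → [0.0000  10.0000]·P = 25.0000
2×2 solve → P = (2.0000, 2.5000)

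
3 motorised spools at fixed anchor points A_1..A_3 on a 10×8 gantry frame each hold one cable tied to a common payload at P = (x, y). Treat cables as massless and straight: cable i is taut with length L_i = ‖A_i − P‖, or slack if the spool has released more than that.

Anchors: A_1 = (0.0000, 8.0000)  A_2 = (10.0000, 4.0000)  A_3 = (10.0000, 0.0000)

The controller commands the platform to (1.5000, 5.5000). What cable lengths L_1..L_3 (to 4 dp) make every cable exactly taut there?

(2.9155, 8.6313, 10.1242)

L_1: Δ = A_1−P = (-1.5000, 2.5000) → ‖Δ‖ = √8.5000 = 2.9155
L_2: Δ = A_2−P = (8.5000, -1.5000) → ‖Δ‖ = √74.5000 = 8.6313
L_3: Δ = A_3−P = (8.5000, -5.5000) → ‖Δ‖ = √102.5000 = 10.1242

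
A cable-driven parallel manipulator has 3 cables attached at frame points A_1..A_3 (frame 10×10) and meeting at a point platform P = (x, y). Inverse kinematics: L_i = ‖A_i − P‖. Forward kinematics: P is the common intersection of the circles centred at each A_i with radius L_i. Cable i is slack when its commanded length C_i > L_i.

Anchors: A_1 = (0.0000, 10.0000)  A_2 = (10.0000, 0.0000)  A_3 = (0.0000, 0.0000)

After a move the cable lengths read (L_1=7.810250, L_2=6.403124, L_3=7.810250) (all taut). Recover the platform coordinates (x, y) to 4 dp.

(6.0000, 5.0000)

expand ‖A_i−P‖²=L_i² and subtract eq 1 (c_i ≔ ‖A_i‖²−L_i²)
c_1 = 0.0000+100.0000−61.0000 = 39.0000
eq1−eq2 → [-20.0000  20.0000]·P = -20.0000
eq1−eq3 → [0.0000  20.0000]·P = 100.0000
2×2 solve → P = (6.0000, 5.0000)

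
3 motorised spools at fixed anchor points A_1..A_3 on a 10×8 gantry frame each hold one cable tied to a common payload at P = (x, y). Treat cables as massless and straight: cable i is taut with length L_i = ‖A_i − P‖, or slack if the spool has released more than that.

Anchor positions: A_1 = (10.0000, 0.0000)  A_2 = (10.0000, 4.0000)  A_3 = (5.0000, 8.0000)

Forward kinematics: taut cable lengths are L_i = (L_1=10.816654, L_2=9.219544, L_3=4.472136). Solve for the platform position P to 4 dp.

(1.0000, 6.0000)

each cable: (A_i−P)·(A_i−P) = L_i²; let c_i = ‖A_i‖²−L_i²
c_1 = 100.0000+0.0000−117.0000 = -17.0000
row 1: 0.0000x − 8.0000y = -48.0000  (c_2=31.0000)
row 2: 10.0000x − 16.0000y = -86.0000  (c_3=69.0000)
Cramer on rows 1–2 → x = 1.0000, y = 6.0000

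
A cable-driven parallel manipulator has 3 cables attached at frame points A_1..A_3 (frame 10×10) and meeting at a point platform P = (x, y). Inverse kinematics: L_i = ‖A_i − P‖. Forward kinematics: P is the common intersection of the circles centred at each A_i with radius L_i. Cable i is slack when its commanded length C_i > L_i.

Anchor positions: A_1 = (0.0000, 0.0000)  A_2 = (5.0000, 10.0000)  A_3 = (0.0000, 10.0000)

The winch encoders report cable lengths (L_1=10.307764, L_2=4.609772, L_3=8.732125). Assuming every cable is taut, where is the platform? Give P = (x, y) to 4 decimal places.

expand ‖A_i−P‖²=L_i² and subtract eq 1 (c_i ≔ ‖A_i‖²−L_i²)
c_1 = 0.0000+0.0000−106.2500 = -106.2500
eq1−eq2 → [-10.0000  -20.0000]·P = -210.0000
eq1−eq3 → [0.0000  -20.0000]·P = -130.0000
2×2 solve → P = (8.0000, 6.5000)

(8.0000, 6.5000)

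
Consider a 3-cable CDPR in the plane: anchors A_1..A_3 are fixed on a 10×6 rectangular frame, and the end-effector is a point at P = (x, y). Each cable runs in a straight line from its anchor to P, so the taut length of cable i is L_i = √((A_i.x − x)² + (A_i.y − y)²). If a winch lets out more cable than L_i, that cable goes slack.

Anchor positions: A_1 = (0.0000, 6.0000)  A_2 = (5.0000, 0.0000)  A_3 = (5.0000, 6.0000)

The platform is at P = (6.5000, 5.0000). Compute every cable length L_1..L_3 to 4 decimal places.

L_1: Δ = A_1−P = (-6.5000, 1.0000) → ‖Δ‖ = √43.2500 = 6.5765
L_2: Δ = A_2−P = (-1.5000, -5.0000) → ‖Δ‖ = √27.2500 = 5.2202
L_3: Δ = A_3−P = (-1.5000, 1.0000) → ‖Δ‖ = √3.2500 = 1.8028

(6.5765, 5.2202, 1.8028)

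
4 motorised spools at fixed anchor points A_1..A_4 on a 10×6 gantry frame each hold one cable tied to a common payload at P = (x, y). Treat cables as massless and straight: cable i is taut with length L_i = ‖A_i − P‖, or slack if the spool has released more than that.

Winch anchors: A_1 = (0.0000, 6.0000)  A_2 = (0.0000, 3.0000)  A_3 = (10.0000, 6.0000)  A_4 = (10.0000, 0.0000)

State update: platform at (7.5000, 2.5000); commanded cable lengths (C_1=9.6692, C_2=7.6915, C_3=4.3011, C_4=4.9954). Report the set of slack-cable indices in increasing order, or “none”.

1, 2, 4

i=1: geometric 8.2765 vs commanded 9.6692 ⇒ slack
i=2: geometric 7.5166 vs commanded 7.6915 ⇒ slack
i=3: geometric 4.3012 vs commanded 4.3011 ⇒ taut
i=4: geometric 3.5355 vs commanded 4.9954 ⇒ slack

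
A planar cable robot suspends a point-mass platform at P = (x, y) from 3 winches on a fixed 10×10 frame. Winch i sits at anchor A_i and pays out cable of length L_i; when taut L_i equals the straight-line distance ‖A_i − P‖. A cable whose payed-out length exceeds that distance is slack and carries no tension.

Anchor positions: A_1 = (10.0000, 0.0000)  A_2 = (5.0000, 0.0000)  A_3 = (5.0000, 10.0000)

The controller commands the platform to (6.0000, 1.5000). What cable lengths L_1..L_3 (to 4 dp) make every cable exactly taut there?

cable 1: Δx=4.0000, Δy=-1.5000; L_1 = √(Δx²+Δy²) = 4.2720
cable 2: Δx=-1.0000, Δy=-1.5000; L_2 = √(Δx²+Δy²) = 1.8028
cable 3: Δx=-1.0000, Δy=8.5000; L_3 = √(Δx²+Δy²) = 8.5586

(4.2720, 1.8028, 8.5586)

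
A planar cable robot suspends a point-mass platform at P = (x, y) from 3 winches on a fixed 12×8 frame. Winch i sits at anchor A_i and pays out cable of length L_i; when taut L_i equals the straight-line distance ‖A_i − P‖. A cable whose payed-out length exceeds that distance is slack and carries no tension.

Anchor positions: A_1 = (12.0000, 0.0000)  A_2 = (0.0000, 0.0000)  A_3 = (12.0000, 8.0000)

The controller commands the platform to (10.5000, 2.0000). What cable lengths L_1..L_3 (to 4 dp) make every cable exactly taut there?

(2.5000, 10.6888, 6.1847)

L_1: Δ = A_1−P = (1.5000, -2.0000) → ‖Δ‖ = √6.2500 = 2.5000
L_2: Δ = A_2−P = (-10.5000, -2.0000) → ‖Δ‖ = √114.2500 = 10.6888
L_3: Δ = A_3−P = (1.5000, 6.0000) → ‖Δ‖ = √38.2500 = 6.1847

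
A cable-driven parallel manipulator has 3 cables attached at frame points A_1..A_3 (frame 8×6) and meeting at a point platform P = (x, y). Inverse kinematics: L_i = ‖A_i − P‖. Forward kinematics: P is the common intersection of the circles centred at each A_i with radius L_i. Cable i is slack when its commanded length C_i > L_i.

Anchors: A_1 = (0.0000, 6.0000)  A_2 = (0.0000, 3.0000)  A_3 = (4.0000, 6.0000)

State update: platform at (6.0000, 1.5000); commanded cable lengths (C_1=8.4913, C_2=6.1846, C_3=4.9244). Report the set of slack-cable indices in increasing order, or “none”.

cable 1: √((-6.0000)²+(4.5000)²)=7.5000, C_1=8.4913: slack
cable 2: √((-6.0000)²+(1.5000)²)=6.1847, C_2=6.1846: taut
cable 3: √((-2.0000)²+(4.5000)²)=4.9244, C_3=4.9244: taut

1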